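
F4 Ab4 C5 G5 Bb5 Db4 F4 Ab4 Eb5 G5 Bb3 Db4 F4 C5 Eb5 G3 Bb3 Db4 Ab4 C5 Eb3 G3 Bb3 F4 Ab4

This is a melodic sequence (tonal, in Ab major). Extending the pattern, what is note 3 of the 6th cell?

G3

Grouping in 5s, the 3rd note of each cell is C5, Ab4, F4, Db4, Bb3.
From Bb3, down a 3rd gives G3.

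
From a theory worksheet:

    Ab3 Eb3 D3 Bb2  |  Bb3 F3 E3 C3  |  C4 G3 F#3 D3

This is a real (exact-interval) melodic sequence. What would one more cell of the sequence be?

With a 4-note motive the entries are Ab3, Bb3, C4, each up a 2nd from the previous.
From D4 the exact shape gives D4 A3 G#3 E3.

D4 A3 G#3 E3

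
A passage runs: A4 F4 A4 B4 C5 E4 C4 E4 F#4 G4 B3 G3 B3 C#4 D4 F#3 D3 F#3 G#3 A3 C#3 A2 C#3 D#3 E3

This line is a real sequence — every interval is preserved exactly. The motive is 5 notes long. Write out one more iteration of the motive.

Unit = 5 notes; the statements start on A4, E4, B3, F#3, C#3, moving down a 4th each time.
Statement 6 starts on G#2 and keeps the same exact contour: G#2 E2 G#2 A#2 B2.

G#2 E2 G#2 A#2 B2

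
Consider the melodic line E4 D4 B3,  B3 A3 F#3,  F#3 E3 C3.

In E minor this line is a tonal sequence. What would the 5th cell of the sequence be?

Unit = 3 notes; the statements start on E4, B3, F#3, moving down a 4th each time.
Extending down a 4th: C3 → G2.
So cell 5 is G2 F#2 D2.

G2 F#2 D2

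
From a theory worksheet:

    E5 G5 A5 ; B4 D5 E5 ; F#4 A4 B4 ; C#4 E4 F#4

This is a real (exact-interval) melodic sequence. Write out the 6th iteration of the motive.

With a 3-note motive the entries are E5, B4, F#4, C#4, each down a 4th from the previous.
Carrying on: G#3 → D#3.
So cell 6 is D#3 F#3 G#3.

D#3 F#3 G#3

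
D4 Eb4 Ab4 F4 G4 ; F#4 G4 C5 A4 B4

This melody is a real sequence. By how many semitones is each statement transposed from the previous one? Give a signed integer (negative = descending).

Unit = 5 notes; the statements start on D4, F#4, moving up a 3rd each time.
D4 to F#4 spans +4 semitones.

4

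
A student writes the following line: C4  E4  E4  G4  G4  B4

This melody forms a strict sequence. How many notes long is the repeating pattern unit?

Try groups of 2 (3 cells in 6 notes):
C4 E4 | E4 G4 | G4 B4
That's a consistent up a 3rd shift per cell, and no other grouping gives one.

2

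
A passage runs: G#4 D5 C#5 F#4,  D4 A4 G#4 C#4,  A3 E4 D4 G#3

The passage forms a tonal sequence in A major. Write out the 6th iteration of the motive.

F#2 C#3 B2 E2

The 4-note cells begin on G#4, D4, A3 — each down a 4th from the last.
Carrying on: E3 → B2 → F#2.
So cell 6 is F#2 C#3 B2 E2.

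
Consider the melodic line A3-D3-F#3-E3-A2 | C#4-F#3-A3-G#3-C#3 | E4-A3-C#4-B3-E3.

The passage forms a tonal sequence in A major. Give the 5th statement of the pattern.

B4 E4 G#4 F#4 B3

Taking 5-note groups, the heads are A3, C#4, E4: the pattern moves up a 3rd.
Carrying on: G#4 → B4.
From B4 the diatonic shape gives B4 E4 G#4 F#4 B3.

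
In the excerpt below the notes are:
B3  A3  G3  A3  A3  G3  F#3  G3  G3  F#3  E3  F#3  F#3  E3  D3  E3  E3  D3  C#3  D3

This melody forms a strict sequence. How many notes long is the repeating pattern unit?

4

There are 20 notes; a 4-note unit gives 5 cells:
B3 A3 G3 A3 | A3 G3 F#3 G3 | G3 F#3 E3 F#3 | F#3 E3 D3 E3 | E3 D3 C#3 D3
That's a consistent down a 2nd shift per cell, and no other grouping gives one.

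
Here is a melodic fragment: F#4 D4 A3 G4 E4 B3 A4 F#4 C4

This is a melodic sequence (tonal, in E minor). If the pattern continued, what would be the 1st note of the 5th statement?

Grouping in 3s, the 1st note of each cell is F#4, G4, A4.
Extending up a 2nd: B4 → C5.

C5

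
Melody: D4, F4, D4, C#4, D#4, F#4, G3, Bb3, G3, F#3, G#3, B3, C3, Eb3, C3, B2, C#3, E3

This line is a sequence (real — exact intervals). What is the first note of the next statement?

With a 6-note motive the entries are D4, G3, C3, each down a 5th from the previous.
One more step down a 5th gives F2.

F2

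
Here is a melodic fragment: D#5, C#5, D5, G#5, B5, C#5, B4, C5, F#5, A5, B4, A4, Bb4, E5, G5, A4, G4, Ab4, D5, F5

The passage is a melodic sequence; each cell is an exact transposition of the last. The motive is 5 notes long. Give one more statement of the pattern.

G4 F4 Gb4 C5 Eb5

Taking 5-note groups, the heads are D#5, C#5, B4, A4: the pattern moves down a 2nd.
From G4 the exact shape gives G4 F4 Gb4 C5 Eb5.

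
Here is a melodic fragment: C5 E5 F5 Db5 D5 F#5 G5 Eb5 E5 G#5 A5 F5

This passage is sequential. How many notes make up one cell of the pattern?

Try groups of 4 (3 cells in 12 notes):
C5 E5 F5 Db5 | D5 F#5 G5 Eb5 | E5 G#5 A5 F5
Each cell is the previous one up a 2nd — so the unit is 4 notes.

4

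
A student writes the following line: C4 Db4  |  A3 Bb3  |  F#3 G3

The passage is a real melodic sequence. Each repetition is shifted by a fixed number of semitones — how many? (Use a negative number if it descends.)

The 2-note cells begin on C4, A3, F#3 — each down a 3rd from the last.
C4 to A3 spans -3 semitones.

-3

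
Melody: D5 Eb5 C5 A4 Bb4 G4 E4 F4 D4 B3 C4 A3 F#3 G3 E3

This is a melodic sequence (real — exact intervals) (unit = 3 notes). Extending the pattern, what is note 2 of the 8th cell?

E2

Grouping in 3s, the 2nd note of each cell is Eb5, Bb4, F4, C4, G3.
Carrying that down a 4th forward: D3 → A2 → E2.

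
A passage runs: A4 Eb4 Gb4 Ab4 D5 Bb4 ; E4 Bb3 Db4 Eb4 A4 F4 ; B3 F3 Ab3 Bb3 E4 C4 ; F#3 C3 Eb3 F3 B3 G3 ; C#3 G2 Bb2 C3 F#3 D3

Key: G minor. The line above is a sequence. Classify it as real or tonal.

Each cell has the same semitone pattern (-6, 3, 2, 6, -4) — intervals are preserved exactly.
And Gb4 lies outside G minor, so the sequence is real rather than tonal.

real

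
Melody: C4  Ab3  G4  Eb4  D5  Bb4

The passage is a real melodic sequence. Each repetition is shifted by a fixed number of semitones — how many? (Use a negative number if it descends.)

7

With a 2-note motive the entries are C4, G4, D5, each up a 5th from the previous.
C4 to G4 spans +7 semitones.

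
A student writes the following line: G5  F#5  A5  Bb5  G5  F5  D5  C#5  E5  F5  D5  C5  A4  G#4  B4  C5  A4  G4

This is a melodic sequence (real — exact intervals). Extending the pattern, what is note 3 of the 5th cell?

C#4

With 6-note cells, note 3 of each statement runs A5, E5, B4.
Carrying that down a 4th forward: F#4 → C#4.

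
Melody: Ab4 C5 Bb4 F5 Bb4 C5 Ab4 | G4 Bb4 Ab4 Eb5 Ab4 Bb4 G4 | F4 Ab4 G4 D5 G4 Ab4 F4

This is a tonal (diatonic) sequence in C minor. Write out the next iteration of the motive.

Eb4 G4 F4 C5 F4 G4 Eb4

Unit = 7 notes; the statements start on Ab4, G4, F4, moving down a 2nd each time.
Statement 4 starts on Eb4 and keeps the same diatonic contour: Eb4 G4 F4 C5 F4 G4 Eb4.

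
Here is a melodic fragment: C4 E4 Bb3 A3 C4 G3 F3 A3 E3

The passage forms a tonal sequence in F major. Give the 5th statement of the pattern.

With a 3-note motive the entries are C4, A3, F3, each down a 3rd from the previous.
Extending down a 3rd: D3 → Bb2.
Statement 5 starts on Bb2 and keeps the same diatonic contour: Bb2 D3 A2.

Bb2 D3 A2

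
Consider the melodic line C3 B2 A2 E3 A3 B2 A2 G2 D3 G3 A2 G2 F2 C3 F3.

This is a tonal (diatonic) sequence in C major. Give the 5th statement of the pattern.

Taking 5-note groups, the heads are C3, B2, A2: the pattern moves down a 2nd.
Continuing the starts: G2 → F2.
Statement 5 starts on F2 and keeps the same diatonic contour: F2 E2 D2 A2 D3.

F2 E2 D2 A2 D3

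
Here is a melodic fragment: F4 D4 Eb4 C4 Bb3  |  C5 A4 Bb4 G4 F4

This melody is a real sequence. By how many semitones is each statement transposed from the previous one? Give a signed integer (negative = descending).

Taking 5-note groups, the heads are F4, C5: the pattern moves up a 5th.
F4→C5 is 72 − 65 = 7 semitones.

7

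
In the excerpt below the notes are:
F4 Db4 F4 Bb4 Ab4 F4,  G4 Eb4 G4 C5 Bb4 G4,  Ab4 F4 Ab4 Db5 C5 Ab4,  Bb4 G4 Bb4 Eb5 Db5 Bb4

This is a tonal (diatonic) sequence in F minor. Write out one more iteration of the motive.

C5 Ab4 C5 F5 Eb5 C5

Unit = 6 notes; the statements start on F4, G4, Ab4, Bb4, moving up a 2nd each time.
From C5 the diatonic shape gives C5 Ab4 C5 F5 Eb5 C5.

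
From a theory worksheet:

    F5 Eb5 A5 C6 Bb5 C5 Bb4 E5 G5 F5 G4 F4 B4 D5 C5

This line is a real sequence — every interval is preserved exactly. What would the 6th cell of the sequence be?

Taking 5-note groups, the heads are F5, C5, G4: the pattern moves down a 4th.
Continuing the starts: D4 → A3 → E3.
Statement 6 starts on E3 and keeps the same exact contour: E3 D3 G#3 B3 A3.

E3 D3 G#3 B3 A3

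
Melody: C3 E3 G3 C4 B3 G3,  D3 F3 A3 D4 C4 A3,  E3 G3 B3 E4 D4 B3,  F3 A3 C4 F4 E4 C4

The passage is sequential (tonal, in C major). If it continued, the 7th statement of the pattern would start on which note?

B3

Taking 6-note groups, the heads are C3, D3, E3, F3: the pattern moves up a 2nd.
Continuing: G3 → A3 → B3. Statement 7 starts on B3.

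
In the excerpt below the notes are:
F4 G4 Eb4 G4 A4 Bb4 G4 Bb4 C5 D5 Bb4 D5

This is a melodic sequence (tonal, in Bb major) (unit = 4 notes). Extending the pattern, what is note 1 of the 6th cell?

Bb5

With 4-note cells, note 1 of each statement runs F4, A4, C5.
Extending up a 3rd: Eb5 → G5 → Bb5.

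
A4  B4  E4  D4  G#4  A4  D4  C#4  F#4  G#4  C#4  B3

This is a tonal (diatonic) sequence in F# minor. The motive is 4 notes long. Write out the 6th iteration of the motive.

C#4 D4 G#3 F#3

With a 4-note motive the entries are A4, G#4, F#4, each down a 2nd from the previous.
Carrying on: E4 → D4 → C#4.
From C#4 the diatonic shape gives C#4 D4 G#3 F#3.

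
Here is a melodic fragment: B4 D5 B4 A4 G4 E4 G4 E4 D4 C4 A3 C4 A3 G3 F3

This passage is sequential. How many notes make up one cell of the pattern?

Try groups of 5 (3 cells in 15 notes):
B4 D5 B4 A4 G4 | E4 G4 E4 D4 C4 | A3 C4 A3 G3 F3
That's a consistent down a 5th shift per cell, and no other grouping gives one.

5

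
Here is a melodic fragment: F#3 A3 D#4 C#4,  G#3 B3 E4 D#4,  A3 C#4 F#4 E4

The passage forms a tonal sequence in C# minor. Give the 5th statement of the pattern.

C#4 E4 A4 G#4

With a 4-note motive the entries are F#3, G#3, A3, each up a 2nd from the previous.
Continuing the starts: B3 → C#4.
Statement 5 starts on C#4 and keeps the same diatonic contour: C#4 E4 A4 G#4.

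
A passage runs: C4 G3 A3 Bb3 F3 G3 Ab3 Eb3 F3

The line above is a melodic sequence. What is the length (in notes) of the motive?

3

9 notes total. Splitting into 3 groups of 3:
C4 G3 A3 | Bb3 F3 G3 | Ab3 Eb3 F3
Every group is a transposition down a 2nd of the one before; no shorter unit works.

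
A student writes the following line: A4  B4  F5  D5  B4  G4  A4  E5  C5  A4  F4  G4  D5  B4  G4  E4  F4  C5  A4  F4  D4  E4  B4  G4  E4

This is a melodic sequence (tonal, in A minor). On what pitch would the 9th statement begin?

With a 5-note motive the entries are A4, G4, F4, E4, D4, each down a 2nd from the previous.
Continuing: C4 → B3 → A3 → G3. Statement 9 starts on G3.

G3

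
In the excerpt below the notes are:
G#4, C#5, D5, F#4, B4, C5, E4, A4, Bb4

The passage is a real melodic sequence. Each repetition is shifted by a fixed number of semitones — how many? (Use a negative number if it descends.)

-2

Taking 3-note groups, the heads are G#4, F#4, E4: the pattern moves down a 2nd.
G#4→F#4 is 66 − 68 = -2 semitones.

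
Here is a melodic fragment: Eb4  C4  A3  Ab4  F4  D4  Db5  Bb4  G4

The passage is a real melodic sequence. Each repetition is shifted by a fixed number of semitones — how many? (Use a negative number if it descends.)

5

With a 3-note motive the entries are Eb4, Ab4, Db5, each up a 4th from the previous.
Eb4→Ab4 is 68 − 63 = 5 semitones.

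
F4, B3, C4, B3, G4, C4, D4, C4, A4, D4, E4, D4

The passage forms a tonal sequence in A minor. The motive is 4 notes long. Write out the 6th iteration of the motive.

D5 G4 A4 G4

Unit = 4 notes; the statements start on F4, G4, A4, moving up a 2nd each time.
Extending up a 2nd: B4 → C5 → D5.
So cell 6 is D5 G4 A4 G4.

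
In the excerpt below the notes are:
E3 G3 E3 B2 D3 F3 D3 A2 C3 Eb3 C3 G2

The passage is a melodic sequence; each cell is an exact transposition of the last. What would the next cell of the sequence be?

Taking 4-note groups, the heads are E3, D3, C3: the pattern moves down a 2nd.
From Bb2 the exact shape gives Bb2 Db3 Bb2 F2.

Bb2 Db3 Bb2 F2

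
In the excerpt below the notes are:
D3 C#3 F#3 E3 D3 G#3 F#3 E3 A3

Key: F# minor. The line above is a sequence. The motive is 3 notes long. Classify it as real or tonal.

tonal

Every note is diatonic to F# minor.
Cell 1 has -1 semitones from note 1 to 2, but cell 2 has -2 — the interval quality changes while the contour stays the same, which is the hallmark of a tonal sequence.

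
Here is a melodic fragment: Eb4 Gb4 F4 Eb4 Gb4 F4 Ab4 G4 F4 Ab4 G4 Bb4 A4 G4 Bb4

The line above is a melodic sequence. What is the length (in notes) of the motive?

5

There are 15 notes; a 5-note unit gives 3 cells:
Eb4 Gb4 F4 Eb4 Gb4 | F4 Ab4 G4 F4 Ab4 | G4 Bb4 A4 G4 Bb4
Each cell is the previous one up a 2nd — so the unit is 5 notes.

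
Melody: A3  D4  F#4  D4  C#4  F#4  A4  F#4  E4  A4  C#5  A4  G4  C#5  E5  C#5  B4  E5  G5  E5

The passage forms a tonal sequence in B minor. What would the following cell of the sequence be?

Unit = 4 notes; the statements start on A3, C#4, E4, G4, B4, moving up a 3rd each time.
Statement 6 starts on D5 and keeps the same diatonic contour: D5 G5 B5 G5.

D5 G5 B5 G5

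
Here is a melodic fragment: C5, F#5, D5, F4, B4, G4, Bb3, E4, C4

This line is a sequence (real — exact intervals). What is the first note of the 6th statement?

With a 3-note motive the entries are C5, F4, Bb3, each down a 5th from the previous.
Extending the heads down a 5th: Eb3 → Ab2 → Db2.

Db2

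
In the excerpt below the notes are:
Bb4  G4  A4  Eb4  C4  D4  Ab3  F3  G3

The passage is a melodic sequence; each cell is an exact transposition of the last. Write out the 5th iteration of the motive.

Gb2 Eb2 F2

The 3-note cells begin on Bb4, Eb4, Ab3 — each down a 5th from the last.
Carrying on: Db3 → Gb2.
So cell 5 is Gb2 Eb2 F2.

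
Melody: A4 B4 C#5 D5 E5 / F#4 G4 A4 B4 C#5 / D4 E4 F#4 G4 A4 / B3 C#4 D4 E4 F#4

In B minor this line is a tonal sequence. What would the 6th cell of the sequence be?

Taking 5-note groups, the heads are A4, F#4, D4, B3: the pattern moves down a 3rd.
Continuing the starts: G3 → E3.
So cell 6 is E3 F#3 G3 A3 B3.

E3 F#3 G3 A3 B3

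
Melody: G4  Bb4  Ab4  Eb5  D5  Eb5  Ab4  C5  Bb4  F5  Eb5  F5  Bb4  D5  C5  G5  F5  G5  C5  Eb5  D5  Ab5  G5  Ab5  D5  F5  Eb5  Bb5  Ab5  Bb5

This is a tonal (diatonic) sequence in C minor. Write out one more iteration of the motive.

Taking 6-note groups, the heads are G4, Ab4, Bb4, C5, D5: the pattern moves up a 2nd.
Statement 6 starts on Eb5 and keeps the same diatonic contour: Eb5 G5 F5 C6 Bb5 C6.

Eb5 G5 F5 C6 Bb5 C6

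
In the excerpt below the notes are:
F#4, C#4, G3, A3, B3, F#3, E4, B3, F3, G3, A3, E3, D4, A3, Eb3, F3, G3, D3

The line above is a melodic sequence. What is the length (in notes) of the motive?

6

There are 18 notes; a 6-note unit gives 3 cells:
F#4 C#4 G3 A3 B3 F#3 | E4 B3 F3 G3 A3 E3 | D4 A3 Eb3 F3 G3 D3
Every group is a transposition down a 2nd of the one before; no shorter unit works.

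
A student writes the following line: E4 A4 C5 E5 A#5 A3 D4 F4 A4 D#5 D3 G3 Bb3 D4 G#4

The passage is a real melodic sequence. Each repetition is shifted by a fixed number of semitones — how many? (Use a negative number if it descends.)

The 5-note cells begin on E4, A3, D3 — each down a 5th from the last.
E4 to A3 spans -7 semitones.

-7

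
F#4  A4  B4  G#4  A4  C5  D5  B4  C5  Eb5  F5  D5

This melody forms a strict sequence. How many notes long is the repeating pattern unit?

4

12 notes total. Splitting into 3 groups of 4:
F#4 A4 B4 G#4 | A4 C5 D5 B4 | C5 Eb5 F5 D5
Each cell is the previous one up a 3rd — so the unit is 4 notes.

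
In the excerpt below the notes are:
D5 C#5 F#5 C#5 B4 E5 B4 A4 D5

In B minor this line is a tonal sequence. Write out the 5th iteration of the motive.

G4 F#4 B4

Taking 3-note groups, the heads are D5, C#5, B4: the pattern moves down a 2nd.
Continuing the starts: A4 → G4.
So cell 5 is G4 F#4 B4.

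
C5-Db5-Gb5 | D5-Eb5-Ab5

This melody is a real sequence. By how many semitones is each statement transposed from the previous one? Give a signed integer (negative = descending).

The 3-note cells begin on C5, D5 — each up a 2nd from the last.
C5→D5 is 74 − 72 = 2 semitones.

2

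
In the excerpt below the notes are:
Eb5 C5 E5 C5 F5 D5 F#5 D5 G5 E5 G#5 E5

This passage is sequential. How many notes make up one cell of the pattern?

12 notes total. Splitting into 3 groups of 4:
Eb5 C5 E5 C5 | F5 D5 F#5 D5 | G5 E5 G#5 E5
Every group is a transposition up a 2nd of the one before; no shorter unit works.

4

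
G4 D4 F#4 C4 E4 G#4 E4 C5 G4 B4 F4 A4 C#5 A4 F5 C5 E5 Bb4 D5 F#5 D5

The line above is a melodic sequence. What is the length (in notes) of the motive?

7

21 notes total. Splitting into 3 groups of 7:
G4 D4 F#4 C4 E4 G#4 E4 | C5 G4 B4 F4 A4 C#5 A4 | F5 C5 E5 Bb4 D5 F#5 D5
Every group is a transposition up a 4th of the one before; no shorter unit works.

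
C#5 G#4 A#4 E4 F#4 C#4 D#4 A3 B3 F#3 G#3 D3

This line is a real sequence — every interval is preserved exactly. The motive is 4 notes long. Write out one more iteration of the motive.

Unit = 4 notes; the statements start on C#5, F#4, B3, moving down a 5th each time.
Statement 4 starts on E3 and keeps the same exact contour: E3 B2 C#3 G2.

E3 B2 C#3 G2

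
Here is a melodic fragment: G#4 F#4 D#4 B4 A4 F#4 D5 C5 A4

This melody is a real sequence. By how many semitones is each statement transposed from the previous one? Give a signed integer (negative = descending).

3

With a 3-note motive the entries are G#4, B4, D5, each up a 3rd from the previous.
Counting half-steps from G#4 to B4: 3.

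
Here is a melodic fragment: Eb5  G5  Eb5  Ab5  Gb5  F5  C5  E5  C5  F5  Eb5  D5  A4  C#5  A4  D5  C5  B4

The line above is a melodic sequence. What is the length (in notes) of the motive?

6

18 notes total. Splitting into 3 groups of 6:
Eb5 G5 Eb5 Ab5 Gb5 F5 | C5 E5 C5 F5 Eb5 D5 | A4 C#5 A4 D5 C5 B4
Every group is a transposition down a 3rd of the one before; no shorter unit works.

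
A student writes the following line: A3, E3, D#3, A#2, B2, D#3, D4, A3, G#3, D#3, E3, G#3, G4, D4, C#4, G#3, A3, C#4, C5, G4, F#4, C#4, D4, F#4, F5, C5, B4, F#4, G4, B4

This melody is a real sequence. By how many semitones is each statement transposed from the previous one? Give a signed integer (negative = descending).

5

The 6-note cells begin on A3, D4, G4, C5, F5 — each up a 4th from the last.
A3 to D4 spans +5 semitones.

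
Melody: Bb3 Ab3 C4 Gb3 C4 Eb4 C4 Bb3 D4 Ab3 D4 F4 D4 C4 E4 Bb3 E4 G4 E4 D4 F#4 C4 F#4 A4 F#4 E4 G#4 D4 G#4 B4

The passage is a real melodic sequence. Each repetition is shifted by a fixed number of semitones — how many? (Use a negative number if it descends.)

Unit = 6 notes; the statements start on Bb3, C4, D4, E4, F#4, moving up a 2nd each time.
Bb3→C4 is 60 − 58 = 2 semitones.

2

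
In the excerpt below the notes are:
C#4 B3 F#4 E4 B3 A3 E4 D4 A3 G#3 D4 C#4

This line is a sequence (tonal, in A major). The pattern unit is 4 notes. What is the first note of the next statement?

G#3

Unit = 4 notes; the statements start on C#4, B3, A3, moving down a 2nd each time.
One more step down a 2nd gives G#3.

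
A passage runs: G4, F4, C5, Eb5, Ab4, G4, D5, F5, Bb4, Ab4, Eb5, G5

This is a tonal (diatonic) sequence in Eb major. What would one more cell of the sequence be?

The 4-note cells begin on G4, Ab4, Bb4 — each up a 2nd from the last.
Statement 4 starts on C5 and keeps the same diatonic contour: C5 Bb4 F5 Ab5.

C5 Bb4 F5 Ab5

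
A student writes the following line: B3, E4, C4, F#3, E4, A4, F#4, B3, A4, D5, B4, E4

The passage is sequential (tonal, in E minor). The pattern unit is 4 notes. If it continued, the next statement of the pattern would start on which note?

D5

Unit = 4 notes; the statements start on B3, E4, A4, moving up a 4th each time.
One more step up a 4th gives D5.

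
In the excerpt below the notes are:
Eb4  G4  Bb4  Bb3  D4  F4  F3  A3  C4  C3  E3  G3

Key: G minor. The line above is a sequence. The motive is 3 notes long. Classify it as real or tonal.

Each cell has the same semitone pattern (4, 3) — intervals are preserved exactly.
And E3 lies outside G minor, so the sequence is real rather than tonal.

real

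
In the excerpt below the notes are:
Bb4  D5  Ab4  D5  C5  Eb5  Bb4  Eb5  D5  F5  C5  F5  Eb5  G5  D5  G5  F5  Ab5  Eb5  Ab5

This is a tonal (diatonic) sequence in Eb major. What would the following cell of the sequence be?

G5 Bb5 F5 Bb5

With a 4-note motive the entries are Bb4, C5, D5, Eb5, F5, each up a 2nd from the previous.
So cell 6 is G5 Bb5 F5 Bb5.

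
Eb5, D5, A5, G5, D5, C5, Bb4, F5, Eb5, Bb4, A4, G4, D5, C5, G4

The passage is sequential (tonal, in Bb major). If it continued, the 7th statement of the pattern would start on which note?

G3

The 5-note cells begin on Eb5, C5, A4 — each down a 3rd from the last.
Extending the heads down a 3rd: F4 → D4 → Bb3 → G3.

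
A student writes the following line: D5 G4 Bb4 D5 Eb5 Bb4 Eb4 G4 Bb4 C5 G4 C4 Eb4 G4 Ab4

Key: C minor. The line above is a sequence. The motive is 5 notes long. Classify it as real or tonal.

Every note is diatonic to C minor.
Cell 1 has +3 semitones from note 2 to 3, but cell 2 has +4 — the interval quality changes while the contour stays the same, which is the hallmark of a tonal sequence.

tonal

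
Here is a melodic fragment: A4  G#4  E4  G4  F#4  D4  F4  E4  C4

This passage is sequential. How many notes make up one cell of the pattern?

3

There are 9 notes; a 3-note unit gives 3 cells:
A4 G#4 E4 | G4 F#4 D4 | F4 E4 C4
That's a consistent down a 2nd shift per cell, and no other grouping gives one.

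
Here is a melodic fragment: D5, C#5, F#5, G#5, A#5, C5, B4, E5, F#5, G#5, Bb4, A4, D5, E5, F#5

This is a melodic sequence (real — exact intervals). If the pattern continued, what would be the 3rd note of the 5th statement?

Bb4

Grouping in 5s, the 3rd note of each cell is F#5, E5, D5.
Extending down a 2nd: C5 → Bb4.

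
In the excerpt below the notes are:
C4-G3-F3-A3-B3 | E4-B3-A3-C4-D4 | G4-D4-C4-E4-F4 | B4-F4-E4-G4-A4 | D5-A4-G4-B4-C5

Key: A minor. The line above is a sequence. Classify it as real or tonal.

Every note is diatonic to A minor.
Cell 1 has +4 semitones from note 3 to 4, but cell 2 has +3 — the interval quality changes while the contour stays the same, which is the hallmark of a tonal sequence.

tonal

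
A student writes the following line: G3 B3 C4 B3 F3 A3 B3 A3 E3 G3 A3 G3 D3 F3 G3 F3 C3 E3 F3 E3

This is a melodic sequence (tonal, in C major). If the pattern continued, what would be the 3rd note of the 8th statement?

C3

Grouping in 4s, the 3rd note of each cell is C4, B3, A3, G3, F3.
Carrying that down a 2nd forward: E3 → D3 → C3.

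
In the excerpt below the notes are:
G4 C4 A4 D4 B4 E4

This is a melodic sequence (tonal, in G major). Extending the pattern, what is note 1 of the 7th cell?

The unit is 2 notes. Position-1 pitches of the 3 shown cells: G4, A4, B4.
Extending up a 2nd: C5 → D5 → E5 → F#5.

F#5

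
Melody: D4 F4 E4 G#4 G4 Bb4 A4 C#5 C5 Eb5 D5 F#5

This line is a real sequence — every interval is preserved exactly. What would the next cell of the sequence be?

With a 4-note motive the entries are D4, G4, C5, each up a 4th from the previous.
From F5 the exact shape gives F5 Ab5 G5 B5.

F5 Ab5 G5 B5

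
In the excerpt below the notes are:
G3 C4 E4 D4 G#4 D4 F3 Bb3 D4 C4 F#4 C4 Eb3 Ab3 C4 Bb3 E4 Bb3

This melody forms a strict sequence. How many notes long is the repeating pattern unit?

Try groups of 6 (3 cells in 18 notes):
G3 C4 E4 D4 G#4 D4 | F3 Bb3 D4 C4 F#4 C4 | Eb3 Ab3 C4 Bb3 E4 Bb3
Every group is a transposition down a 2nd of the one before; no shorter unit works.

6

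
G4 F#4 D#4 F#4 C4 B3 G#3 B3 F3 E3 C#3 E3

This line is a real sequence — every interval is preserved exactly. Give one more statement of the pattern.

Unit = 4 notes; the statements start on G4, C4, F3, moving down a 5th each time.
From Bb2 the exact shape gives Bb2 A2 F#2 A2.

Bb2 A2 F#2 A2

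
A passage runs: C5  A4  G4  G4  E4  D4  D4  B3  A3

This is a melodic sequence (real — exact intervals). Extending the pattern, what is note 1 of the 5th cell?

E3

Grouping in 3s, the 1st note of each cell is C5, G4, D4.
Extending down a 4th: A3 → E3.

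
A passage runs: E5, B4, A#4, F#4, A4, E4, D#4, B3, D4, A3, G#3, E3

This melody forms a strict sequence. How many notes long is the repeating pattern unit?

4

12 notes total. Splitting into 3 groups of 4:
E5 B4 A#4 F#4 | A4 E4 D#4 B3 | D4 A3 G#3 E3
That's a consistent down a 5th shift per cell, and no other grouping gives one.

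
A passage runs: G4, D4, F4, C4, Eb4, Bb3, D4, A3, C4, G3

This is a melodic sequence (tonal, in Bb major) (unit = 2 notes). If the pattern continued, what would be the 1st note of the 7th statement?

The unit is 2 notes. Position-1 pitches of the 5 shown cells: G4, F4, Eb4, D4, C4.
Each moves down a 2nd. Continuing: Bb3 → A3.

A3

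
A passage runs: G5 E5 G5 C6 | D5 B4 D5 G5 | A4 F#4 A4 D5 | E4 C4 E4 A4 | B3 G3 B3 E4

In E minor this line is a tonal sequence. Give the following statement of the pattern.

F#3 D3 F#3 B3

Taking 4-note groups, the heads are G5, D5, A4, E4, B3: the pattern moves down a 4th.
Statement 6 starts on F#3 and keeps the same diatonic contour: F#3 D3 F#3 B3.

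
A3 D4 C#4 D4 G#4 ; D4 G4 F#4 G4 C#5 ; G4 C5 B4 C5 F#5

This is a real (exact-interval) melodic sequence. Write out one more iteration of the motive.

With a 5-note motive the entries are A3, D4, G4, each up a 4th from the previous.
From C5 the exact shape gives C5 F5 E5 F5 B5.

C5 F5 E5 F5 B5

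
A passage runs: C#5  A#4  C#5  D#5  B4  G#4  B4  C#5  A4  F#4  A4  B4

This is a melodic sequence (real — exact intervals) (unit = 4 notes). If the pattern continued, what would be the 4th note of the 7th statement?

The unit is 4 notes. Position-4 pitches of the 3 shown cells: D#5, C#5, B4.
Carrying that down a 2nd forward: A4 → G4 → F4 → Eb4.

Eb4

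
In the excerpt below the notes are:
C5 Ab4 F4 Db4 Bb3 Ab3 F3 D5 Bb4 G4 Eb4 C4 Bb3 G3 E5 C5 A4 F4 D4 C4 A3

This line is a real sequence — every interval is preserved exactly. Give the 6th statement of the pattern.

Unit = 7 notes; the statements start on C5, D5, E5, moving up a 2nd each time.
Continuing the starts: F#5 → G#5 → A#5.
Statement 6 starts on A#5 and keeps the same exact contour: A#5 F#5 D#5 B4 G#4 F#4 D#4.

A#5 F#5 D#5 B4 G#4 F#4 D#4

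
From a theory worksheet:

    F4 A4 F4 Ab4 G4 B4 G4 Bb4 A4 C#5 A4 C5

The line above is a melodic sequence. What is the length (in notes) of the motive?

4

There are 12 notes; a 4-note unit gives 3 cells:
F4 A4 F4 Ab4 | G4 B4 G4 Bb4 | A4 C#5 A4 C5
Every group is a transposition up a 2nd of the one before; no shorter unit works.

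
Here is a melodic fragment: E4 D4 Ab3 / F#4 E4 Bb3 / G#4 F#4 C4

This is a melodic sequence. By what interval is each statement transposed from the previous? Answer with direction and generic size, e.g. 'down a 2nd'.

up a 2nd

The 3-note cells begin on E4, F#4, G#4 — each up a 2nd from the last.
From E4 to F#4: up a 2nd.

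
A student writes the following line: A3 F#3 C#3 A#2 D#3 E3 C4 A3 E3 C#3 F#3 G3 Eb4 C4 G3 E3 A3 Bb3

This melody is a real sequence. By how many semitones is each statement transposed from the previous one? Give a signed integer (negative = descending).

Taking 6-note groups, the heads are A3, C4, Eb4: the pattern moves up a 3rd.
A3 to C4 spans +3 semitones.

3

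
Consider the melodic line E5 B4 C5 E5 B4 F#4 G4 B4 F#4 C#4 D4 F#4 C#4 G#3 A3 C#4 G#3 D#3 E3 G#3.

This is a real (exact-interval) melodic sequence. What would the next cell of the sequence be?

D#3 A#2 B2 D#3

The 4-note cells begin on E5, B4, F#4, C#4, G#3 — each down a 4th from the last.
From D#3 the exact shape gives D#3 A#2 B2 D#3.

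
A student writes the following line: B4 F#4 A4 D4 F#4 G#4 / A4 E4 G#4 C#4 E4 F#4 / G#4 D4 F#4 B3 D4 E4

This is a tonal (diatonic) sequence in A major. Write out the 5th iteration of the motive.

Unit = 6 notes; the statements start on B4, A4, G#4, moving down a 2nd each time.
Carrying on: F#4 → E4.
Statement 5 starts on E4 and keeps the same diatonic contour: E4 B3 D4 G#3 B3 C#4.

E4 B3 D4 G#3 B3 C#4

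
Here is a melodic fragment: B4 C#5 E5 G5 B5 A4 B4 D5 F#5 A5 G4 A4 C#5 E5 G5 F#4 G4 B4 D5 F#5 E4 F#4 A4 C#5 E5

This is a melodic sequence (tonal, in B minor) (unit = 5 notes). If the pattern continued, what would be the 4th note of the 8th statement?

Grouping in 5s, the 4th note of each cell is G5, F#5, E5, D5, C#5.
Each moves down a 2nd. Continuing: B4 → A4 → G4.

G4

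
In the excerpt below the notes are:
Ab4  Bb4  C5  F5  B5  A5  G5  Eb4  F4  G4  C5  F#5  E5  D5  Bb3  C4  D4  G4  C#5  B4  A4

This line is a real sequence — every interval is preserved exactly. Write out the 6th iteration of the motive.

Unit = 7 notes; the statements start on Ab4, Eb4, Bb3, moving down a 4th each time.
Extending down a 4th: F3 → C3 → G2.
Statement 6 starts on G2 and keeps the same exact contour: G2 A2 B2 E3 A#3 G#3 F#3.

G2 A2 B2 E3 A#3 G#3 F#3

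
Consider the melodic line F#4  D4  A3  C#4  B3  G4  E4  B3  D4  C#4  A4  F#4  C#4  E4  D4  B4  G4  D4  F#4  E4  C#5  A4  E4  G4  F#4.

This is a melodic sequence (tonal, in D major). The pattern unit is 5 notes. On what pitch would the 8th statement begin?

F#5

Unit = 5 notes; the statements start on F#4, G4, A4, B4, C#5, moving up a 2nd each time.
Extending the heads up a 2nd: D5 → E5 → F#5.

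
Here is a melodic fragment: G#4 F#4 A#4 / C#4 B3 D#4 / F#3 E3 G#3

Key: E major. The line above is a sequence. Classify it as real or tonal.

real

Each cell has the same semitone pattern (-2, 4) — intervals are preserved exactly.
And A#4 lies outside E major, so the sequence is real rather than tonal.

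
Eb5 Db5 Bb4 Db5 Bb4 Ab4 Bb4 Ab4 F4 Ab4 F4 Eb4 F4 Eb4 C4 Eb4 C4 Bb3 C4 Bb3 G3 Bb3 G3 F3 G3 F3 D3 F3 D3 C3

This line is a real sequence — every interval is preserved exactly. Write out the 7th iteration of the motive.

Taking 6-note groups, the heads are Eb5, Bb4, F4, C4, G3: the pattern moves down a 4th.
Carrying on: D3 → A2.
From A2 the exact shape gives A2 G2 E2 G2 E2 D2.

A2 G2 E2 G2 E2 D2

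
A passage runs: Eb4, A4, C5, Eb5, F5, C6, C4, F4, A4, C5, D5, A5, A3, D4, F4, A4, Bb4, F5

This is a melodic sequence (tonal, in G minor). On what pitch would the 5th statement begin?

D3

Taking 6-note groups, the heads are Eb4, C4, A3: the pattern moves down a 3rd.
Continuing: F3 → D3. Statement 5 starts on D3.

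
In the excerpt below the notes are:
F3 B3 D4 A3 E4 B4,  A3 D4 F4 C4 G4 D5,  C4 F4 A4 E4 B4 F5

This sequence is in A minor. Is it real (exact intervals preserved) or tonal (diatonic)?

tonal

Every note is diatonic to A minor.
Cell 1 has +6 semitones from note 1 to 2, but cell 2 has +5 — the interval quality changes while the contour stays the same, which is the hallmark of a tonal sequence.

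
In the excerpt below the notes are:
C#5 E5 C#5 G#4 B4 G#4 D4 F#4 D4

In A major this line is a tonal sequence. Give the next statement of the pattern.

Taking 3-note groups, the heads are C#5, G#4, D4: the pattern moves down a 4th.
From A3 the diatonic shape gives A3 C#4 A3.

A3 C#4 A3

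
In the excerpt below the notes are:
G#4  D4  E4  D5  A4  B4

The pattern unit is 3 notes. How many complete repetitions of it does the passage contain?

2

6 notes in groups of 3 gives 6/3 = 2 statements.
Starts: G#4, D5 — each up a 5th.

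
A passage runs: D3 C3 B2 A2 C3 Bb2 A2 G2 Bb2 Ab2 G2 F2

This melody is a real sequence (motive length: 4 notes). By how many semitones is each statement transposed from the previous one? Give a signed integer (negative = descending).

With a 4-note motive the entries are D3, C3, Bb2, each down a 2nd from the previous.
Counting half-steps from D3 to C3: -2.

-2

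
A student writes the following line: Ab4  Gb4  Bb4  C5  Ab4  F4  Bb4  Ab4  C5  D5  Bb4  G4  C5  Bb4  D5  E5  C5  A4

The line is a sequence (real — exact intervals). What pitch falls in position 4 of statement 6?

A#5

Grouping in 6s, the 4th note of each cell is C5, D5, E5.
Carrying that up a 2nd forward: F#5 → G#5 → A#5.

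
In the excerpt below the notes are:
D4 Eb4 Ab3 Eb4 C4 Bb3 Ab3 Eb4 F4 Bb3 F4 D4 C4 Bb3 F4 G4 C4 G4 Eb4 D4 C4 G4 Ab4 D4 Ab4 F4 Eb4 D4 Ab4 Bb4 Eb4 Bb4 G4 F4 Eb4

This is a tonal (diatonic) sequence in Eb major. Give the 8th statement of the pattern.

The 7-note cells begin on D4, Eb4, F4, G4, Ab4 — each up a 2nd from the last.
Extending up a 2nd: Bb4 → C5 → D5.
Statement 8 starts on D5 and keeps the same diatonic contour: D5 Eb5 Ab4 Eb5 C5 Bb4 Ab4.

D5 Eb5 Ab4 Eb5 C5 Bb4 Ab4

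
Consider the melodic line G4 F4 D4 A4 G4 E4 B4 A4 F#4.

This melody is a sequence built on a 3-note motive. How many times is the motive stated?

3

9 notes in groups of 3 gives 9/3 = 3 statements.
Starts: G4, A4, B4 — each up a 2nd.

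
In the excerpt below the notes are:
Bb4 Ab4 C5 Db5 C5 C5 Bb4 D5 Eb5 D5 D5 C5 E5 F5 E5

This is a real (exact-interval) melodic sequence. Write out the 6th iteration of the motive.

G#5 F#5 A#5 B5 A#5

Taking 5-note groups, the heads are Bb4, C5, D5: the pattern moves up a 2nd.
Continuing the starts: E5 → F#5 → G#5.
Statement 6 starts on G#5 and keeps the same exact contour: G#5 F#5 A#5 B5 A#5.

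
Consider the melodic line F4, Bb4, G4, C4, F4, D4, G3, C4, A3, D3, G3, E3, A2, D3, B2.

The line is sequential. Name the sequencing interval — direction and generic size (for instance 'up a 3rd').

Unit = 3 notes; the statements start on F4, C4, G3, D3, A2, moving down a 4th each time.
From F4 to C4: down a 4th.

down a 4th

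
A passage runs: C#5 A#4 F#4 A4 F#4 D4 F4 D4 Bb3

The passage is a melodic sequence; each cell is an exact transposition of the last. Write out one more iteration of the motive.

Db4 Bb3 Gb3

Unit = 3 notes; the statements start on C#5, A4, F4, moving down a 3rd each time.
Statement 4 starts on Db4 and keeps the same exact contour: Db4 Bb3 Gb3.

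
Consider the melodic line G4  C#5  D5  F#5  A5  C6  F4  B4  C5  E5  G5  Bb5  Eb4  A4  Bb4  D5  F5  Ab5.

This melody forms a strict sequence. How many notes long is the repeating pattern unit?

Try groups of 6 (3 cells in 18 notes):
G4 C#5 D5 F#5 A5 C6 | F4 B4 C5 E5 G5 Bb5 | Eb4 A4 Bb4 D5 F5 Ab5
Each cell is the previous one down a 2nd — so the unit is 6 notes.

6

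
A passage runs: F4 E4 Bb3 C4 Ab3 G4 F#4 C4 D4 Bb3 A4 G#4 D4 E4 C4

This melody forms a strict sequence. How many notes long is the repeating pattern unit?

5

15 notes total. Splitting into 3 groups of 5:
F4 E4 Bb3 C4 Ab3 | G4 F#4 C4 D4 Bb3 | A4 G#4 D4 E4 C4
That's a consistent up a 2nd shift per cell, and no other grouping gives one.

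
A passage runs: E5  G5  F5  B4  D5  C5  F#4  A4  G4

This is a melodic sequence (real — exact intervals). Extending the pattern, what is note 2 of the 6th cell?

With 3-note cells, note 2 of each statement runs G5, D5, A4.
Carrying that down a 4th forward: E4 → B3 → F#3.

F#3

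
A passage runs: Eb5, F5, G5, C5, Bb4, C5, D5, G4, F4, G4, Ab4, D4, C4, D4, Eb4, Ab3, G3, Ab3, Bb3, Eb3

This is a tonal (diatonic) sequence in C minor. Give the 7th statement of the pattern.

With a 4-note motive the entries are Eb5, Bb4, F4, C4, G3, each down a 4th from the previous.
Extending down a 4th: D3 → Ab2.
So cell 7 is Ab2 Bb2 C3 F2.

Ab2 Bb2 C3 F2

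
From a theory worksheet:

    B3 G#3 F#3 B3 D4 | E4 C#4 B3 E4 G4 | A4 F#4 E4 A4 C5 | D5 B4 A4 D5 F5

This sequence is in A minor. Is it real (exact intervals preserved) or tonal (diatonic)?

real

Each cell has the same semitone pattern (-3, -2, 5, 3) — intervals are preserved exactly.
And G#3 lies outside A minor, so the sequence is real rather than tonal.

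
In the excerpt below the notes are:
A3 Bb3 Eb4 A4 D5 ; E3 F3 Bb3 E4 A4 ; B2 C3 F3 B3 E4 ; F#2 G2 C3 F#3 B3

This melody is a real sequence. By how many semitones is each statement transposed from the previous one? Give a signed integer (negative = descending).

-5

Taking 5-note groups, the heads are A3, E3, B2, F#2: the pattern moves down a 4th.
A3 to E3 spans -5 semitones.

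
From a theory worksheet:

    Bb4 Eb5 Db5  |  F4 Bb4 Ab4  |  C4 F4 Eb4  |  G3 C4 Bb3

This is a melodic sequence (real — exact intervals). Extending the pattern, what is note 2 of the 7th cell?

A2

Grouping in 3s, the 2nd note of each cell is Eb5, Bb4, F4, C4.
Each moves down a 4th. Continuing: G3 → D3 → A2.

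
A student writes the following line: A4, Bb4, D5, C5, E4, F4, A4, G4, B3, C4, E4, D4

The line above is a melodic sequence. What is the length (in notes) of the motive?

4

12 notes total. Splitting into 3 groups of 4:
A4 Bb4 D5 C5 | E4 F4 A4 G4 | B3 C4 E4 D4
That's a consistent down a 4th shift per cell, and no other grouping gives one.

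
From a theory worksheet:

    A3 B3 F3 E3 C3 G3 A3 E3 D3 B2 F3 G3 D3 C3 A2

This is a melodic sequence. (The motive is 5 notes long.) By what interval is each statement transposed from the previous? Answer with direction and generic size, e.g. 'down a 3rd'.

down a 2nd

Unit = 5 notes; the statements start on A3, G3, F3, moving down a 2nd each time.
A3 to G3 is down a 2nd.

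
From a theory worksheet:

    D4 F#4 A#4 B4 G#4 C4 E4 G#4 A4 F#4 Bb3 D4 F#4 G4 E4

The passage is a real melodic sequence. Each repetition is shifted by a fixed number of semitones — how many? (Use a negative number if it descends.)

Taking 5-note groups, the heads are D4, C4, Bb3: the pattern moves down a 2nd.
Counting half-steps from D4 to C4: -2.

-2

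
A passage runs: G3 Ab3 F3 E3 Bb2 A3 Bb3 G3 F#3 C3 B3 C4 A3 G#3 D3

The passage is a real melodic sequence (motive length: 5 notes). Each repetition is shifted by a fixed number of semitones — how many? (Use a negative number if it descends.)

The 5-note cells begin on G3, A3, B3 — each up a 2nd from the last.
G3 to A3 spans +2 semitones.

2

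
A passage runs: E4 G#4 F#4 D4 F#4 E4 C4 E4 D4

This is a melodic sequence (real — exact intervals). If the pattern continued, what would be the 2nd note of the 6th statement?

The unit is 3 notes. Position-2 pitches of the 3 shown cells: G#4, F#4, E4.
Each moves down a 2nd. Continuing: D4 → C4 → Bb3.

Bb3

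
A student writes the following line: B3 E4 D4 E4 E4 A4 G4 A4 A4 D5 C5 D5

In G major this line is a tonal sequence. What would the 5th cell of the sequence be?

Unit = 4 notes; the statements start on B3, E4, A4, moving up a 4th each time.
Carrying on: D5 → G5.
From G5 the diatonic shape gives G5 C6 B5 C6.

G5 C6 B5 C6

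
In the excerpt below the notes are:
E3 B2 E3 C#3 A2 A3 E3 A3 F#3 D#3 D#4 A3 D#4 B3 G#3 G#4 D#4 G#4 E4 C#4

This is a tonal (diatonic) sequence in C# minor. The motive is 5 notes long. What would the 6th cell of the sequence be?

With a 5-note motive the entries are E3, A3, D#4, G#4, each up a 4th from the previous.
Continuing the starts: C#5 → F#5.
From F#5 the diatonic shape gives F#5 C#5 F#5 D#5 B4.

F#5 C#5 F#5 D#5 B4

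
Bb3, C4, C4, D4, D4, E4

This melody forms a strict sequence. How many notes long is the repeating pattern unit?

2

Try groups of 2 (3 cells in 6 notes):
Bb3 C4 | C4 D4 | D4 E4
Every group is a transposition up a 2nd of the one before; no shorter unit works.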